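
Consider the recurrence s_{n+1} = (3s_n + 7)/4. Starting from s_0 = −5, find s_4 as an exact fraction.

205/64

s_1 = (3·(−5) + 7)/4 = −2.
s_2 = (3·(−2) + 7)/4 = 1/4.
s_3 = (3·(1/4) + 7)/4 = 31/16.
s_4 = (3·(31/16) + 7)/4 = 205/64.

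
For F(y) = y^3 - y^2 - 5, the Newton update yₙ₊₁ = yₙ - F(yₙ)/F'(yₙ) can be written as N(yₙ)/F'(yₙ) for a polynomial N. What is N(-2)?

-15

F'(y) = 3y^2 - 2y.
N(y) = y·F'(y) - F(y) = y·(3y^2 - 2y) - (y^3 - y^2 - 5) = 2y^3 - y^2 + 5.
N(-2) = -15.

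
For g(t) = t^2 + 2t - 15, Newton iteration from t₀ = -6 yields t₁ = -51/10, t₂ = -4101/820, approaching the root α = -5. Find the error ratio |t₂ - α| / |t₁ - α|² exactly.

t₁ - α = -51/10 - (-5) = -51/10 + 5 = -1/10, so |t₁ - α| = 1/10.
t₂ - α = -4101/820 - (-5) = -4101/820 + 5 = -1/820, so |t₂ - α| = 1/820.
|t₁ - α|² = 1/100.
Ratio = (1/820) / (1/100) = 5/41.

5/41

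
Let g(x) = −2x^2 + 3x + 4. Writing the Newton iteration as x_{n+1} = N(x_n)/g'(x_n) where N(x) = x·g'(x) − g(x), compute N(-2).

g'(x) = −4x + 3.
N(x) = x·g'(x) − g(x) = x·(−4x + 3) − (−2x^2 + 3x + 4) = −2x^2 − 4.
N(-2) = −12.

−12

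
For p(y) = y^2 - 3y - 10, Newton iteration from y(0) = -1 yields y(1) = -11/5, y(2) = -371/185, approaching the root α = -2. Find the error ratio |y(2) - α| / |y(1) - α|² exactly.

y(1) - α = -11/5 - (-2) = -11/5 + 2 = -1/5, so |y(1) - α| = 1/5.
y(2) - α = -371/185 - (-2) = -371/185 + 2 = -1/185, so |y(2) - α| = 1/185.
|y(1) - α|² = 1/25.
Ratio = (1/185) / (1/25) = 5/37.

5/37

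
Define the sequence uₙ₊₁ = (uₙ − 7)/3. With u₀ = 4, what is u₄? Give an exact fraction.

u₁ = (4 − 7)/3 = −1.
u₂ = ((−1) − 7)/3 = −8/3.
u₃ = ((−8/3) − 7)/3 = −29/9.
u₄ = ((−29/9) − 7)/3 = −92/27.

−92/27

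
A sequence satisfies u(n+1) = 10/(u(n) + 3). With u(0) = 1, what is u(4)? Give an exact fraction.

u(1) = 10/(1 + 3) = 5/2.
u(2) = 10/(5/2 + 3) = 20/11.
u(3) = 10/(20/11 + 3) = 110/53.
u(4) = 10/(110/53 + 3) = 530/269.

530/269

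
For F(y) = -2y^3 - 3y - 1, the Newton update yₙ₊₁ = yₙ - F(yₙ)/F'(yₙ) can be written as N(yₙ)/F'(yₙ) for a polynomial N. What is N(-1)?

5

F'(y) = -6y^2 - 3.
N(y) = y·F'(y) - F(y) = y·(-6y^2 - 3) - (-2y^3 - 3y - 1) = -4y^3 + 1.
N(-1) = 5.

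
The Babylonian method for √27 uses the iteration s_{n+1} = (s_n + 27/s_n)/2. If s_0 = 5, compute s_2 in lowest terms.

s_1 = (5 + 27/5)/2 = 26/5.
s_2 = (26/5 + 27/(26/5))/2 = 1351/260.

1351/260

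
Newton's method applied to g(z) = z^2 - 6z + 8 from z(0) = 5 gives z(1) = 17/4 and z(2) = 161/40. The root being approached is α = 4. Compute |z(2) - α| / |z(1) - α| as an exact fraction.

z(1) - α = 17/4 - 4 = 1/4, so |z(1) - α| = 1/4.
z(2) - α = 161/40 - 4 = 1/40, so |z(2) - α| = 1/40.
Ratio = (1/40) / (1/4) = 1/10.

1/10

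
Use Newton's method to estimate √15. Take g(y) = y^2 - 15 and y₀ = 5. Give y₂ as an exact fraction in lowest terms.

g'(y) = 2y.
g(5) = 10, g'(5) = 10, so y₁ = 5 - 10/10 = 4.
g(4) = 1, g'(4) = 8, so y₂ = 4 - 1/8 = 31/8.

31/8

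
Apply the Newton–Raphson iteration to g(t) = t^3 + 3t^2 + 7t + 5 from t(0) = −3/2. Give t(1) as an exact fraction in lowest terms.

g'(t) = 3t^2 + 6t + 7.
g(−3/2) = −17/8, g'(−3/2) = 19/4, so t(1) = (−3/2) − (−17/8)/(19/4) = −20/19.

−20/19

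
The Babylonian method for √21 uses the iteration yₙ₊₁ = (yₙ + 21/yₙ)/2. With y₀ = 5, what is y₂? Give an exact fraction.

527/115

y₁ = (5 + 21/5)/2 = 23/5.
y₂ = (23/5 + 21/(23/5))/2 = 527/115.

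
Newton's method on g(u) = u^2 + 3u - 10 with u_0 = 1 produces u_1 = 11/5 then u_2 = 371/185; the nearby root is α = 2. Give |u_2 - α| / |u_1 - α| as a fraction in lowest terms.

1/37

u_1 - α = 11/5 - 2 = 1/5, so |u_1 - α| = 1/5.
u_2 - α = 371/185 - 2 = 1/185, so |u_2 - α| = 1/185.
Ratio = (1/185) / (1/5) = 1/37.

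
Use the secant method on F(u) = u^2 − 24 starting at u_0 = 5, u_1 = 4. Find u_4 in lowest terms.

F(5) = 1, F(4) = −8. u_2 = 4 − (−8)·(4 − 5)/((−8) − 1) = 44/9.
F(4) = −8, F(44/9) = −8/81. u_3 = (44/9) − (−8/81)·((44/9) − 4)/((−8/81) − (−8)) = 49/10.
F(44/9) = −8/81, F(49/10) = 1/100. u_4 = (49/10) − (1/100)·((49/10) − (44/9))/((1/100) − (−8/81)) = 4316/881.

4316/881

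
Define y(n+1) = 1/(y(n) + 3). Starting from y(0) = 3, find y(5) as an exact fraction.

y(1) = 1/(3 + 3) = 1/6.
y(2) = 1/(1/6 + 3) = 6/19.
y(3) = 1/(6/19 + 3) = 19/63.
y(4) = 1/(19/63 + 3) = 63/208.
y(5) = 1/(63/208 + 3) = 208/687.

208/687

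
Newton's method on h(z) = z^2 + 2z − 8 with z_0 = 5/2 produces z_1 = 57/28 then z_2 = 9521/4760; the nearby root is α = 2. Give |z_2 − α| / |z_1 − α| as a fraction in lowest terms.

1/170

z_1 − α = 57/28 − 2 = 1/28, so |z_1 − α| = 1/28.
z_2 − α = 9521/4760 − 2 = 1/4760, so |z_2 − α| = 1/4760.
Ratio = (1/4760) / (1/28) = 1/170.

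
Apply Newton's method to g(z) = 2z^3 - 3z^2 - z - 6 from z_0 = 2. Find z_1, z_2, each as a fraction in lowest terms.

z_1 = 26/11, z_2 = 55982/24409

g'(z) = 6z^2 - 6z - 1.
g(2) = -4, g'(2) = 11, so z_1 = 2 - (-4)/11 = 26/11.
g(26/11) = 1712/1331, g'(26/11) = 2219/121, so z_2 = (26/11) - (1712/1331)/(2219/121) = 55982/24409.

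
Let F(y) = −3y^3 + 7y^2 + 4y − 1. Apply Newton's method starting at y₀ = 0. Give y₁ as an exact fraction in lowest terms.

1/4

F'(y) = −9y^2 + 14y + 4.
F(0) = −1, F'(0) = 4, so y₁ = 0 − (−1)/4 = 1/4.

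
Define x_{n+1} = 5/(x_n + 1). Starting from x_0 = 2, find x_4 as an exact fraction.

115/63

x_1 = 5/(2 + 1) = 5/3.
x_2 = 5/(5/3 + 1) = 15/8.
x_3 = 5/(15/8 + 1) = 40/23.
x_4 = 5/(40/23 + 1) = 115/63.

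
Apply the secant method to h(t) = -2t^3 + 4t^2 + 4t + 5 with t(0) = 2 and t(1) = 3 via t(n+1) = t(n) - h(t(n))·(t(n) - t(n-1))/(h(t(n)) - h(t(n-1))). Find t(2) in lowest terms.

h(2) = 13, h(3) = -1. t(2) = 3 - (-1)·(3 - 2)/((-1) - 13) = 41/14.

41/14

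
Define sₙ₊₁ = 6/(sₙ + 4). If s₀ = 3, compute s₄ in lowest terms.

267/229

s₁ = 6/(3 + 4) = 6/7.
s₂ = 6/(6/7 + 4) = 21/17.
s₃ = 6/(21/17 + 4) = 102/89.
s₄ = 6/(102/89 + 4) = 267/229.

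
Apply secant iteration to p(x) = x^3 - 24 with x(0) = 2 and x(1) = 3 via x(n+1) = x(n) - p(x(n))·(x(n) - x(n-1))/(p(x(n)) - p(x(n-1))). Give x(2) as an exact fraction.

p(2) = -16, p(3) = 3. x(2) = 3 - 3·(3 - 2)/(3 - (-16)) = 54/19.

54/19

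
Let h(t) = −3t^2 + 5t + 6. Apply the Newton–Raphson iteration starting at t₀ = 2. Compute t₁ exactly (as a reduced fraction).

h'(t) = −6t + 5.
h(2) = 4, h'(2) = −7, so t₁ = 2 − 4/(−7) = 18/7.

18/7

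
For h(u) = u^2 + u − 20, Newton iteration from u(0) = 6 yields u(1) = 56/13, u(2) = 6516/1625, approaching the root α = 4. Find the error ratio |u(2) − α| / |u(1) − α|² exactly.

13/125

u(1) − α = 56/13 − 4 = 4/13, so |u(1) − α| = 4/13.
u(2) − α = 6516/1625 − 4 = 16/1625, so |u(2) − α| = 16/1625.
|u(1) − α|² = 16/169.
Ratio = (16/1625) / (16/169) = 13/125.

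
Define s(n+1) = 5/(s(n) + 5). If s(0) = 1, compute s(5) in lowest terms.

s(1) = 5/(1 + 5) = 5/6.
s(2) = 5/(5/6 + 5) = 6/7.
s(3) = 5/(6/7 + 5) = 35/41.
s(4) = 5/(35/41 + 5) = 41/48.
s(5) = 5/(41/48 + 5) = 240/281.

240/281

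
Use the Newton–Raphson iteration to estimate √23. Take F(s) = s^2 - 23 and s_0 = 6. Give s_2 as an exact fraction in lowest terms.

F'(s) = 2s.
F(6) = 13, F'(6) = 12, so s_1 = 6 - 13/12 = 59/12.
F(59/12) = 169/144, F'(59/12) = 59/6, so s_2 = (59/12) - (169/144)/(59/6) = 6793/1416.

6793/1416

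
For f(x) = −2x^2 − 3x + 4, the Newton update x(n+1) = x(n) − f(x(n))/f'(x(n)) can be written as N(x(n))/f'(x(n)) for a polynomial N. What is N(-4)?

−36

f'(x) = −4x − 3.
N(x) = x·f'(x) − f(x) = x·(−4x − 3) − (−2x^2 − 3x + 4) = −2x^2 − 4.
N(-4) = −36.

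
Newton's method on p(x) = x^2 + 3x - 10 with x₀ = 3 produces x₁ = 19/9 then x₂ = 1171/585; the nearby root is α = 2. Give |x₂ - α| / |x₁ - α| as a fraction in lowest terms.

x₁ - α = 19/9 - 2 = 1/9, so |x₁ - α| = 1/9.
x₂ - α = 1171/585 - 2 = 1/585, so |x₂ - α| = 1/585.
Ratio = (1/585) / (1/9) = 1/65.

1/65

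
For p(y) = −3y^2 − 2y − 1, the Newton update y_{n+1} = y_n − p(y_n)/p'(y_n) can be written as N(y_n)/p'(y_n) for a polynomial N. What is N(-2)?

p'(y) = −6y − 2.
N(y) = y·p'(y) − p(y) = y·(−6y − 2) − (−3y^2 − 2y − 1) = −3y^2 + 1.
N(-2) = −11.

−11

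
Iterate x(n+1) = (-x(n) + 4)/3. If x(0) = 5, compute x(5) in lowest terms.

239/243

x(1) = (-5 + 4)/3 = -1/3.
x(2) = (-(-1/3) + 4)/3 = 13/9.
x(3) = (-(13/9) + 4)/3 = 23/27.
x(4) = (-(23/27) + 4)/3 = 85/81.
x(5) = (-(85/81) + 4)/3 = 239/243.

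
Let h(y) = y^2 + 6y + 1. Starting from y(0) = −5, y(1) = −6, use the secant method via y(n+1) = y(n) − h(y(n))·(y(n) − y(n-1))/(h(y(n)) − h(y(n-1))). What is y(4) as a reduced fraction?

h(−5) = −4, h(−6) = 1. y(2) = (−6) − 1·((−6) − (−5))/(1 − (−4)) = −29/5.
h(−6) = 1, h(−29/5) = −4/25. y(3) = (−29/5) − (−4/25)·((−29/5) − (−6))/((−4/25) − 1) = −169/29.
h(−29/5) = −4/25, h(−169/29) = −4/841. y(4) = (−169/29) − (−4/841)·((−169/29) − (−29/5))/((−4/841) − (−4/25)) = −1189/204.

−1189/204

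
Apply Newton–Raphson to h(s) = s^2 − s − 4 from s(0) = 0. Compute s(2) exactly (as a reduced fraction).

−20/9

h'(s) = 2s − 1.
h(0) = −4, h'(0) = −1, so s(1) = 0 − (−4)/(−1) = −4.
h(−4) = 16, h'(−4) = −9, so s(2) = (−4) − 16/(−9) = −20/9.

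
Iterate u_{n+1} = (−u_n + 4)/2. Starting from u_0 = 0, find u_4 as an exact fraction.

u_1 = (−0 + 4)/2 = 2.
u_2 = (−2 + 4)/2 = 1.
u_3 = (−1 + 4)/2 = 3/2.
u_4 = (−(3/2) + 4)/2 = 5/4.

5/4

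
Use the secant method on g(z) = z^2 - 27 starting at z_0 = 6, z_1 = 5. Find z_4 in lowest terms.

g(6) = 9, g(5) = -2. z_2 = 5 - (-2)·(5 - 6)/((-2) - 9) = 57/11.
g(5) = -2, g(57/11) = -18/121. z_3 = (57/11) - (-18/121)·((57/11) - 5)/((-18/121) - (-2)) = 291/56.
g(57/11) = -18/121, g(291/56) = 9/3136. z_4 = (291/56) - (9/3136)·((291/56) - (57/11))/((9/3136) - (-18/121)) = 11073/2131.

11073/2131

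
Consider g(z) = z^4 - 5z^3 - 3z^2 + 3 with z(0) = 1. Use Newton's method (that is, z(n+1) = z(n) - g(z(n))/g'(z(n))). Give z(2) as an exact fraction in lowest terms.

g'(z) = 4z^3 - 15z^2 - 6z.
g(1) = -4, g'(1) = -17, so z(1) = 1 - (-4)/(-17) = 13/17.
g(13/17) = -54144/83521, g'(13/17) = -56849/4913, so z(2) = (13/17) - (-54144/83521)/(-56849/4913) = 684893/966433.

684893/966433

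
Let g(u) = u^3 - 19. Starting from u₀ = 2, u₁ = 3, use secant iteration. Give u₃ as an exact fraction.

22441/8443

g(2) = -11, g(3) = 8. u₂ = 3 - 8·(3 - 2)/(8 - (-11)) = 49/19.
g(3) = 8, g(49/19) = -12672/6859. u₃ = (49/19) - (-12672/6859)·((49/19) - 3)/((-12672/6859) - 8) = 22441/8443.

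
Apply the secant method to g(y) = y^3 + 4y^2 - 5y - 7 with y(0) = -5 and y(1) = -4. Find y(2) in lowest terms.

g(-5) = -7, g(-4) = 13. y(2) = (-4) - 13·((-4) - (-5))/(13 - (-7)) = -93/20.

-93/20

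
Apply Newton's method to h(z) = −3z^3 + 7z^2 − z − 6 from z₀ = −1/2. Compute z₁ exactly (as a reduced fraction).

−34/41

h'(z) = −9z^2 + 14z − 1.
h(−1/2) = −27/8, h'(−1/2) = −41/4, so z₁ = (−1/2) − (−27/8)/(−41/4) = −34/41.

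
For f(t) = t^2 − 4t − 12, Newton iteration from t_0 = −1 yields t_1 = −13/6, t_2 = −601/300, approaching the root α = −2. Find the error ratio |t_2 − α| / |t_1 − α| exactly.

t_1 − α = −13/6 − (−2) = −13/6 + 2 = −1/6, so |t_1 − α| = 1/6.
t_2 − α = −601/300 − (−2) = −601/300 + 2 = −1/300, so |t_2 − α| = 1/300.
Ratio = (1/300) / (1/6) = 1/50.

1/50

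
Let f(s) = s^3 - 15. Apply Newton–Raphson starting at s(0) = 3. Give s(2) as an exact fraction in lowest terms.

35269/14283

f'(s) = 3s^2.
f(3) = 12, f'(3) = 27, so s(1) = 3 - 12/27 = 23/9.
f(23/9) = 1232/729, f'(23/9) = 529/27, so s(2) = (23/9) - (1232/729)/(529/27) = 35269/14283.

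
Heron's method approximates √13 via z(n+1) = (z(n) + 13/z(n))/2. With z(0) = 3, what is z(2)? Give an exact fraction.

z(1) = (3 + 13/3)/2 = 11/3.
z(2) = (11/3 + 13/(11/3))/2 = 119/33.

119/33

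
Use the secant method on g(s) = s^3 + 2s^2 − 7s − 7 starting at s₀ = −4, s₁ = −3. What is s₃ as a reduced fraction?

g(−4) = −11, g(−3) = 5. s₂ = (−3) − 5·((−3) − (−4))/(5 − (−11)) = −53/16.
g(−3) = 5, g(−53/16) = 7315/4096. s₃ = (−53/16) − (7315/4096)·((−53/16) − (−3))/((7315/4096) − 5) = −9179/2633.

−9179/2633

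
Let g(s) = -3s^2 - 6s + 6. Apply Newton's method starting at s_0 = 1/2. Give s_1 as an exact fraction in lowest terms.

3/4

g'(s) = -6s - 6.
g(1/2) = 9/4, g'(1/2) = -9, so s_1 = (1/2) - (9/4)/(-9) = 3/4.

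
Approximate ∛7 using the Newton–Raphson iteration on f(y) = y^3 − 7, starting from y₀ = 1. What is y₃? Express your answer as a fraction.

f'(y) = 3y^2.
f(1) = −6, f'(1) = 3, so y₁ = 1 − (−6)/3 = 3.
f(3) = 20, f'(3) = 27, so y₂ = 3 − 20/27 = 61/27.
f(61/27) = 89200/19683, f'(61/27) = 3721/243, so y₃ = (61/27) − (89200/19683)/(3721/243) = 591743/301401.

591743/301401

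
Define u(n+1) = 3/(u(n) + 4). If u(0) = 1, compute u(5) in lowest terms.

u(1) = 3/(1 + 4) = 3/5.
u(2) = 3/(3/5 + 4) = 15/23.
u(3) = 3/(15/23 + 4) = 69/107.
u(4) = 3/(69/107 + 4) = 321/497.
u(5) = 3/(321/497 + 4) = 1491/2309.

1491/2309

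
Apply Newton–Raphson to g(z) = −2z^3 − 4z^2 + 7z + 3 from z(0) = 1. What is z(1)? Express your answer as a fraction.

11/7

g'(z) = −6z^2 − 8z + 7.
g(1) = 4, g'(1) = −7, so z(1) = 1 − 4/(−7) = 11/7.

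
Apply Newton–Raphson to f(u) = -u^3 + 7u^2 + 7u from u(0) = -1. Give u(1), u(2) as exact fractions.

f'(u) = -3u^2 + 14u + 7.
f(-1) = 1, f'(-1) = -10, so u(1) = (-1) - 1/(-10) = -9/10.
f(-9/10) = 99/1000, f'(-9/10) = -803/100, so u(2) = (-9/10) - (99/1000)/(-803/100) = -324/365.

u(1) = -9/10, u(2) = -324/365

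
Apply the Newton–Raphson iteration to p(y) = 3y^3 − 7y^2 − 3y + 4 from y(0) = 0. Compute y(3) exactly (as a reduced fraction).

p'(y) = 9y^2 − 14y − 3.
p(0) = 4, p'(0) = −3, so y(1) = 0 − 4/(−3) = 4/3.
p(4/3) = −16/3, p'(4/3) = −17/3, so y(2) = (4/3) − (−16/3)/(−17/3) = 20/51.
p(20/51) = 9472/4913, p'(20/51) = −6161/867, so y(3) = (20/51) − (9472/4913)/(−6161/867) = 208468/314211.

208468/314211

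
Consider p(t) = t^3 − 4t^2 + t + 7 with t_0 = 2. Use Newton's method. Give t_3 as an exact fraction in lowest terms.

259/54

p'(t) = 3t^2 − 8t + 1.
p(2) = 1, p'(2) = −3, so t_1 = 2 − 1/(−3) = 7/3.
p(7/3) = 7/27, p'(7/3) = −4/3, so t_2 = (7/3) − (7/27)/(−4/3) = 91/36.
p(91/36) = 5635/46656, p'(91/36) = −23/432, so t_3 = (91/36) − (5635/46656)/(−23/432) = 259/54.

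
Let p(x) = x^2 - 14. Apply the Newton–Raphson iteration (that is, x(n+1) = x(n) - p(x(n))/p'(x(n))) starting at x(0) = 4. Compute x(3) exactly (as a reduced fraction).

p'(x) = 2x.
p(4) = 2, p'(4) = 8, so x(1) = 4 - 2/8 = 15/4.
p(15/4) = 1/16, p'(15/4) = 15/2, so x(2) = (15/4) - (1/16)/(15/2) = 449/120.
p(449/120) = 1/14400, p'(449/120) = 449/60, so x(3) = (449/120) - (1/14400)/(449/60) = 403201/107760.

403201/107760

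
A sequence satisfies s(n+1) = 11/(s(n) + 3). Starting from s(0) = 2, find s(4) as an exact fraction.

1463/685

s(1) = 11/(2 + 3) = 11/5.
s(2) = 11/(11/5 + 3) = 55/26.
s(3) = 11/(55/26 + 3) = 286/133.
s(4) = 11/(286/133 + 3) = 1463/685.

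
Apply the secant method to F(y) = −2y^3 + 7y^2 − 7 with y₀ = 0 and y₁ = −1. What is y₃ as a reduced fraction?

−616/697

F(0) = −7, F(−1) = 2. y₂ = (−1) − 2·((−1) − 0)/(2 − (−7)) = −7/9.
F(−1) = 2, F(−7/9) = −1330/729. y₃ = (−7/9) − (−1330/729)·((−7/9) − (−1))/((−1330/729) − 2) = −616/697.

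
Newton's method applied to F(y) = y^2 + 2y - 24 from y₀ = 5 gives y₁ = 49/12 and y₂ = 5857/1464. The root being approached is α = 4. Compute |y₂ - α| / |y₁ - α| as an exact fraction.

1/122

y₁ - α = 49/12 - 4 = 1/12, so |y₁ - α| = 1/12.
y₂ - α = 5857/1464 - 4 = 1/1464, so |y₂ - α| = 1/1464.
Ratio = (1/1464) / (1/12) = 1/122.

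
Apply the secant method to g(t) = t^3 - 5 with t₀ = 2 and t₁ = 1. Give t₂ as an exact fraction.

g(2) = 3, g(1) = -4. t₂ = 1 - (-4)·(1 - 2)/((-4) - 3) = 11/7.

11/7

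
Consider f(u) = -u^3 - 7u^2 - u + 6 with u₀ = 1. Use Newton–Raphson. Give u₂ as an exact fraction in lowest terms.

f'(u) = -3u^2 - 14u - 1.
f(1) = -3, f'(1) = -18, so u₁ = 1 - (-3)/(-18) = 5/6.
f(5/6) = -59/216, f'(5/6) = -59/4, so u₂ = (5/6) - (-59/216)/(-59/4) = 22/27.

22/27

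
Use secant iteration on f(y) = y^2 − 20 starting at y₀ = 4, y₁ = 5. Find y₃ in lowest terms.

76/17

f(4) = −4, f(5) = 5. y₂ = 5 − 5·(5 − 4)/(5 − (−4)) = 40/9.
f(5) = 5, f(40/9) = −20/81. y₃ = (40/9) − (−20/81)·((40/9) − 5)/((−20/81) − 5) = 76/17.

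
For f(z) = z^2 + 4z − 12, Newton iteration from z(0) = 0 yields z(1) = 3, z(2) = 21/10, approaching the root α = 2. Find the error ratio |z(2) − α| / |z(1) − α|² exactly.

1/10

z(1) − α = 3 − 2 = 1, so |z(1) − α| = 1.
z(2) − α = 21/10 − 2 = 1/10, so |z(2) − α| = 1/10.
|z(1) − α|² = 1.
Ratio = (1/10) / 1 = 1/10.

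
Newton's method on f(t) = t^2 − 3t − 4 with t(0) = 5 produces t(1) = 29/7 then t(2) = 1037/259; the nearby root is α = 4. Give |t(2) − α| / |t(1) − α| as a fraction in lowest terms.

t(1) − α = 29/7 − 4 = 1/7, so |t(1) − α| = 1/7.
t(2) − α = 1037/259 − 4 = 1/259, so |t(2) − α| = 1/259.
Ratio = (1/259) / (1/7) = 1/37.

1/37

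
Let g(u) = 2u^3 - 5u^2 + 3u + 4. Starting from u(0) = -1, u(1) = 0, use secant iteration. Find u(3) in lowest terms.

g(-1) = -6, g(0) = 4. u(2) = 0 - 4·(0 - (-1))/(4 - (-6)) = -2/5.
g(0) = 4, g(-2/5) = 234/125. u(3) = (-2/5) - (234/125)·((-2/5) - 0)/((234/125) - 4) = -100/133.

-100/133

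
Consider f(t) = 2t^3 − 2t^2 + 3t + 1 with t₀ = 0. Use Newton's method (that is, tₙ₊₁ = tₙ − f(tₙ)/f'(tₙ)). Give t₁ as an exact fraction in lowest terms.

−1/3

f'(t) = 6t^2 − 4t + 3.
f(0) = 1, f'(0) = 3, so t₁ = 0 − 1/3 = −1/3.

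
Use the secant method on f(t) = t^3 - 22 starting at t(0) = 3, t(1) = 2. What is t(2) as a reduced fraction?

f(3) = 5, f(2) = -14. t(2) = 2 - (-14)·(2 - 3)/((-14) - 5) = 52/19.

52/19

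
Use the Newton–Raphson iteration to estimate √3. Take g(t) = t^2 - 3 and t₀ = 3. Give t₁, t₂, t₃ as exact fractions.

t₁ = 2, t₂ = 7/4, t₃ = 97/56

g'(t) = 2t.
g(3) = 6, g'(3) = 6, so t₁ = 3 - 6/6 = 2.
g(2) = 1, g'(2) = 4, so t₂ = 2 - 1/4 = 7/4.
g(7/4) = 1/16, g'(7/4) = 7/2, so t₃ = (7/4) - (1/16)/(7/2) = 97/56.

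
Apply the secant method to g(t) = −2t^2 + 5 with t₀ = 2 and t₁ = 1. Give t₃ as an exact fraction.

8/5

g(2) = −3, g(1) = 3. t₂ = 1 − 3·(1 − 2)/(3 − (−3)) = 3/2.
g(1) = 3, g(3/2) = 1/2. t₃ = (3/2) − (1/2)·((3/2) − 1)/((1/2) − 3) = 8/5.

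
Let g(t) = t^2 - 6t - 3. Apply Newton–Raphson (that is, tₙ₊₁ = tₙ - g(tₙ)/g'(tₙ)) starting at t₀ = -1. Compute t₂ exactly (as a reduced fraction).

-13/28

g'(t) = 2t - 6.
g(-1) = 4, g'(-1) = -8, so t₁ = (-1) - 4/(-8) = -1/2.
g(-1/2) = 1/4, g'(-1/2) = -7, so t₂ = (-1/2) - (1/4)/(-7) = -13/28.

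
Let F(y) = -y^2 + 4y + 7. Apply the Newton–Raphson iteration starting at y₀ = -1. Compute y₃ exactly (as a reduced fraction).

-31441/23880

F'(y) = -2y + 4.
F(-1) = 2, F'(-1) = 6, so y₁ = (-1) - 2/6 = -4/3.
F(-4/3) = -1/9, F'(-4/3) = 20/3, so y₂ = (-4/3) - (-1/9)/(20/3) = -79/60.
F(-79/60) = -1/3600, F'(-79/60) = 199/30, so y₃ = (-79/60) - (-1/3600)/(199/30) = -31441/23880.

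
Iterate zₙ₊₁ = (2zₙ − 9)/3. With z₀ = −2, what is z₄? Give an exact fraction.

z₁ = (2·(−2) − 9)/3 = −13/3.
z₂ = (2·(−13/3) − 9)/3 = −53/9.
z₃ = (2·(−53/9) − 9)/3 = −187/27.
z₄ = (2·(−187/27) − 9)/3 = −617/81.

−617/81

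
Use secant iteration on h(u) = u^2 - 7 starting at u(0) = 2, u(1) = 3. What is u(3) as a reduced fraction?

h(2) = -3, h(3) = 2. u(2) = 3 - 2·(3 - 2)/(2 - (-3)) = 13/5.
h(3) = 2, h(13/5) = -6/25. u(3) = (13/5) - (-6/25)·((13/5) - 3)/((-6/25) - 2) = 37/14.

37/14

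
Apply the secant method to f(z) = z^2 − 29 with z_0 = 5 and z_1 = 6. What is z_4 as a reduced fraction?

39791/7389

f(5) = −4, f(6) = 7. z_2 = 6 − 7·(6 − 5)/(7 − (−4)) = 59/11.
f(6) = 7, f(59/11) = −28/121. z_3 = (59/11) − (−28/121)·((59/11) − 6)/((−28/121) − 7) = 673/125.
f(59/11) = −28/121, f(673/125) = −196/15625. z_4 = (673/125) − (−196/15625)·((673/125) − (59/11))/((−196/15625) − (−28/121)) = 39791/7389.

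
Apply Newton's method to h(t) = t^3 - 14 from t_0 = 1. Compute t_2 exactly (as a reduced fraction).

h'(t) = 3t^2.
h(1) = -13, h'(1) = 3, so t_1 = 1 - (-13)/3 = 16/3.
h(16/3) = 3718/27, h'(16/3) = 256/3, so t_2 = (16/3) - (3718/27)/(256/3) = 4285/1152.

4285/1152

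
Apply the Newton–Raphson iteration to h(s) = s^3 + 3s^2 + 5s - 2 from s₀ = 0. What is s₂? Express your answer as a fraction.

h'(s) = 3s^2 + 6s + 5.
h(0) = -2, h'(0) = 5, so s₁ = 0 - (-2)/5 = 2/5.
h(2/5) = 68/125, h'(2/5) = 197/25, so s₂ = (2/5) - (68/125)/(197/25) = 326/985.

326/985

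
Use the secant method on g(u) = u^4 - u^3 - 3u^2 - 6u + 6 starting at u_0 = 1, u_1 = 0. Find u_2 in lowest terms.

g(1) = -3, g(0) = 6. u_2 = 0 - 6·(0 - 1)/(6 - (-3)) = 2/3.

2/3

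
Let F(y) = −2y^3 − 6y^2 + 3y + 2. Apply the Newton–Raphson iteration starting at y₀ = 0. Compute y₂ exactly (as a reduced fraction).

−94/225

F'(y) = −6y^2 − 12y + 3.
F(0) = 2, F'(0) = 3, so y₁ = 0 − 2/3 = −2/3.
F(−2/3) = −56/27, F'(−2/3) = 25/3, so y₂ = (−2/3) − (−56/27)/(25/3) = −94/225.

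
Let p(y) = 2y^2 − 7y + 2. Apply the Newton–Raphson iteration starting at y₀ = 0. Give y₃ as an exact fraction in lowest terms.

148538/473263

p'(y) = 4y − 7.
p(0) = 2, p'(0) = −7, so y₁ = 0 − 2/(−7) = 2/7.
p(2/7) = 8/49, p'(2/7) = −41/7, so y₂ = (2/7) − (8/49)/(−41/7) = 90/287.
p(90/287) = 128/82369, p'(90/287) = −1649/287, so y₃ = (90/287) − (128/82369)/(−1649/287) = 148538/473263.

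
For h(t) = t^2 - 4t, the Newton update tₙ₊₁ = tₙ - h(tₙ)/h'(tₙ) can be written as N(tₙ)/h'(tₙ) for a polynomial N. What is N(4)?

h'(t) = 2t - 4.
N(t) = t·h'(t) - h(t) = t·(2t - 4) - (t^2 - 4t) = t^2.
N(4) = 16.

16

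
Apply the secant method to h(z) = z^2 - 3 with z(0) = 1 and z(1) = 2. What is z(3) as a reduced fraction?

19/11

h(1) = -2, h(2) = 1. z(2) = 2 - 1·(2 - 1)/(1 - (-2)) = 5/3.
h(2) = 1, h(5/3) = -2/9. z(3) = (5/3) - (-2/9)·((5/3) - 2)/((-2/9) - 1) = 19/11.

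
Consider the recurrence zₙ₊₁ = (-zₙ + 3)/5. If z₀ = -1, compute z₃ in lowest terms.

z₁ = (-(-1) + 3)/5 = 4/5.
z₂ = (-(4/5) + 3)/5 = 11/25.
z₃ = (-(11/25) + 3)/5 = 64/125.

64/125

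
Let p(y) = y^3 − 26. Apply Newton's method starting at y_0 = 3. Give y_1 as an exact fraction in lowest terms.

p'(y) = 3y^2.
p(3) = 1, p'(3) = 27, so y_1 = 3 − 1/27 = 80/27.

80/27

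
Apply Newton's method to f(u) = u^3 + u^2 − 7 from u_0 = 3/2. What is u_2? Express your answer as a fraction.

219853/134784

f'(u) = 3u^2 + 2u.
f(3/2) = −11/8, f'(3/2) = 39/4, so u_1 = (3/2) − (−11/8)/(39/4) = 64/39.
f(64/39) = 6655/59319, f'(64/39) = 1920/169, so u_2 = (64/39) − (6655/59319)/(1920/169) = 219853/134784.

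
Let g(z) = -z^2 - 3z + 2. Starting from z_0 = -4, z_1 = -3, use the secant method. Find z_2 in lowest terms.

-7/2

g(-4) = -2, g(-3) = 2. z_2 = (-3) - 2·((-3) - (-4))/(2 - (-2)) = -7/2.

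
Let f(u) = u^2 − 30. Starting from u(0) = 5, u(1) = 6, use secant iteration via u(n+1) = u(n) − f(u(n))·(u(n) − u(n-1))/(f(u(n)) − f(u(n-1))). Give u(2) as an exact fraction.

f(5) = −5, f(6) = 6. u(2) = 6 − 6·(6 − 5)/(6 − (−5)) = 60/11.

60/11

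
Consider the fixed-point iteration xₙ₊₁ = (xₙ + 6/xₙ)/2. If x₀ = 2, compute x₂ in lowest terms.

x₁ = (2 + 6/2)/2 = 5/2.
x₂ = (5/2 + 6/(5/2))/2 = 49/20.

49/20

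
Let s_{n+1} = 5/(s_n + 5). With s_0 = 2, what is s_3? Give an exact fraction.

40/47

s_1 = 5/(2 + 5) = 5/7.
s_2 = 5/(5/7 + 5) = 7/8.
s_3 = 5/(7/8 + 5) = 40/47.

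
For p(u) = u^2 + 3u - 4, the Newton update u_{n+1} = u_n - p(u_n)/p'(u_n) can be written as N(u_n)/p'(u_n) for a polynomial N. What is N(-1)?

p'(u) = 2u + 3.
N(u) = u·p'(u) - p(u) = u·(2u + 3) - (u^2 + 3u - 4) = u^2 + 4.
N(-1) = 5.

5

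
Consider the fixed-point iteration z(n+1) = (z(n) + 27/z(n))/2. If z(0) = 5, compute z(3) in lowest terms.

z(1) = (5 + 27/5)/2 = 26/5.
z(2) = (26/5 + 27/(26/5))/2 = 1351/260.
z(3) = (1351/260 + 27/(1351/260))/2 = 3650401/702520.

3650401/702520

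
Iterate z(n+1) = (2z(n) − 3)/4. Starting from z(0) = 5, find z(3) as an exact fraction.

z(1) = (2·5 − 3)/4 = 7/4.
z(2) = (2·(7/4) − 3)/4 = 1/8.
z(3) = (2·(1/8) − 3)/4 = −11/16.

−11/16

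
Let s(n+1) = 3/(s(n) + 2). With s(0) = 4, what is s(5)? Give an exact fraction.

141/142

s(1) = 3/(4 + 2) = 1/2.
s(2) = 3/(1/2 + 2) = 6/5.
s(3) = 3/(6/5 + 2) = 15/16.
s(4) = 3/(15/16 + 2) = 48/47.
s(5) = 3/(48/47 + 2) = 141/142.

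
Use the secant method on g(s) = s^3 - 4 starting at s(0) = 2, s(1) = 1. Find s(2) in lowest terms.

g(2) = 4, g(1) = -3. s(2) = 1 - (-3)·(1 - 2)/((-3) - 4) = 10/7.

10/7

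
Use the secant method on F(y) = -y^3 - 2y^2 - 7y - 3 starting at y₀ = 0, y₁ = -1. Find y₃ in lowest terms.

F(0) = -3, F(-1) = 3. y₂ = (-1) - 3·((-1) - 0)/(3 - (-3)) = -1/2.
F(-1) = 3, F(-1/2) = 1/8. y₃ = (-1/2) - (1/8)·((-1/2) - (-1))/((1/8) - 3) = -11/23.

-11/23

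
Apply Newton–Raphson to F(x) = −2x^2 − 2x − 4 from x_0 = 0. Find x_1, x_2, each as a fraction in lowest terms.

F'(x) = −4x − 2.
F(0) = −4, F'(0) = −2, so x_1 = 0 − (−4)/(−2) = −2.
F(−2) = −8, F'(−2) = 6, so x_2 = (−2) − (−8)/6 = −2/3.

x_1 = −2, x_2 = −2/3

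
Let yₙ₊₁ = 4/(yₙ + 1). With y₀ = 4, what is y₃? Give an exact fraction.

36/29

y₁ = 4/(4 + 1) = 4/5.
y₂ = 4/(4/5 + 1) = 20/9.
y₃ = 4/(20/9 + 1) = 36/29.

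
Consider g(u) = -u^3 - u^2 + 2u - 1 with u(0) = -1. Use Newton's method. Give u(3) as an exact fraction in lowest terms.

8014/8561

g'(u) = -3u^2 - 2u + 2.
g(-1) = -3, g'(-1) = 1, so u(1) = (-1) - (-3)/1 = 2.
g(2) = -9, g'(2) = -14, so u(2) = 2 - (-9)/(-14) = 19/14.
g(19/14) = -7209/2744, g'(19/14) = -1223/196, so u(3) = (19/14) - (-7209/2744)/(-1223/196) = 8014/8561.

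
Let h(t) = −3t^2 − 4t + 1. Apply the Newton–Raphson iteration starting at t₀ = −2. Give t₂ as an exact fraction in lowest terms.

h'(t) = −6t − 4.
h(−2) = −3, h'(−2) = 8, so t₁ = (−2) − (−3)/8 = −13/8.
h(−13/8) = −27/64, h'(−13/8) = 23/4, so t₂ = (−13/8) − (−27/64)/(23/4) = −571/368.

−571/368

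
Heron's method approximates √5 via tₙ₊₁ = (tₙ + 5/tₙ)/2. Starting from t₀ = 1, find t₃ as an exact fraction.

t₁ = (1 + 5/1)/2 = 3.
t₂ = (3 + 5/3)/2 = 7/3.
t₃ = (7/3 + 5/(7/3))/2 = 47/21.

47/21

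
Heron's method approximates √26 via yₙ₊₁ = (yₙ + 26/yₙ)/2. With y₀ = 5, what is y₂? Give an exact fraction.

5201/1020

y₁ = (5 + 26/5)/2 = 51/10.
y₂ = (51/10 + 26/(51/10))/2 = 5201/1020.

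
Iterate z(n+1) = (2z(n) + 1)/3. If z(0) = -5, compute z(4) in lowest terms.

z(1) = (2·(-5) + 1)/3 = -3.
z(2) = (2·(-3) + 1)/3 = -5/3.
z(3) = (2·(-5/3) + 1)/3 = -7/9.
z(4) = (2·(-7/9) + 1)/3 = -5/27.

-5/27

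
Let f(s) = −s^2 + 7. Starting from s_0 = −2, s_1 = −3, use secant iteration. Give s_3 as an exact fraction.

−37/14

f(−2) = 3, f(−3) = −2. s_2 = (−3) − (−2)·((−3) − (−2))/((−2) − 3) = −13/5.
f(−3) = −2, f(−13/5) = 6/25. s_3 = (−13/5) − (6/25)·((−13/5) − (−3))/((6/25) − (−2)) = −37/14.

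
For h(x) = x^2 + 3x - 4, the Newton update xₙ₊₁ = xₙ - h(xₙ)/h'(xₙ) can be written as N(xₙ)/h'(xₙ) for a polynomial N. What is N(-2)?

8

h'(x) = 2x + 3.
N(x) = x·h'(x) - h(x) = x·(2x + 3) - (x^2 + 3x - 4) = x^2 + 4.
N(-2) = 8.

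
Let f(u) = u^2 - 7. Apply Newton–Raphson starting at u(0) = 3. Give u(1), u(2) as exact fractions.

u(1) = 8/3, u(2) = 127/48

f'(u) = 2u.
f(3) = 2, f'(3) = 6, so u(1) = 3 - 2/6 = 8/3.
f(8/3) = 1/9, f'(8/3) = 16/3, so u(2) = (8/3) - (1/9)/(16/3) = 127/48.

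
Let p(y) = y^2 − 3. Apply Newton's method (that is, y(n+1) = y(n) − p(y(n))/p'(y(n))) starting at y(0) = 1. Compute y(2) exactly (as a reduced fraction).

p'(y) = 2y.
p(1) = −2, p'(1) = 2, so y(1) = 1 − (−2)/2 = 2.
p(2) = 1, p'(2) = 4, so y(2) = 2 − 1/4 = 7/4.

7/4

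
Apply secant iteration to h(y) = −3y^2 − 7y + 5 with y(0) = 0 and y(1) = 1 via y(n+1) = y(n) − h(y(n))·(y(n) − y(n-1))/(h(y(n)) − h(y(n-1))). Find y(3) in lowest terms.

h(0) = 5, h(1) = −5. y(2) = 1 − (−5)·(1 − 0)/((−5) − 5) = 1/2.
h(1) = −5, h(1/2) = 3/4. y(3) = (1/2) − (3/4)·((1/2) − 1)/((3/4) − (−5)) = 13/23.

13/23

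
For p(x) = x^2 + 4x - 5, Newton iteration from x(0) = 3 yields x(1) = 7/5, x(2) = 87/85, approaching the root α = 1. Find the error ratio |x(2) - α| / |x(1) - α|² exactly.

5/34

x(1) - α = 7/5 - 1 = 2/5, so |x(1) - α| = 2/5.
x(2) - α = 87/85 - 1 = 2/85, so |x(2) - α| = 2/85.
|x(1) - α|² = 4/25.
Ratio = (2/85) / (4/25) = 5/34.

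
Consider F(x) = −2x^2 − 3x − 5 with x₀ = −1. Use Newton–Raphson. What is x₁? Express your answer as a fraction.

3

F'(x) = −4x − 3.
F(−1) = −4, F'(−1) = 1, so x₁ = (−1) − (−4)/1 = 3.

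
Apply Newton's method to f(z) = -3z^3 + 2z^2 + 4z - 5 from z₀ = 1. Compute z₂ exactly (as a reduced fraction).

-13/9

f'(z) = -9z^2 + 4z + 4.
f(1) = -2, f'(1) = -1, so z₁ = 1 - (-2)/(-1) = -1.
f(-1) = -4, f'(-1) = -9, so z₂ = (-1) - (-4)/(-9) = -13/9.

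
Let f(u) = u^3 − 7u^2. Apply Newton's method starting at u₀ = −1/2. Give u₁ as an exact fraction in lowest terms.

f'(u) = 3u^2 − 14u.
f(−1/2) = −15/8, f'(−1/2) = 31/4, so u₁ = (−1/2) − (−15/8)/(31/4) = −8/31.

−8/31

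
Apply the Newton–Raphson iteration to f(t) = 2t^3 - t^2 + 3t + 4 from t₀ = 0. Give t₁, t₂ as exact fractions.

t₁ = -4/3, t₂ = -412/441

f'(t) = 6t^2 - 2t + 3.
f(0) = 4, f'(0) = 3, so t₁ = 0 - 4/3 = -4/3.
f(-4/3) = -176/27, f'(-4/3) = 49/3, so t₂ = (-4/3) - (-176/27)/(49/3) = -412/441.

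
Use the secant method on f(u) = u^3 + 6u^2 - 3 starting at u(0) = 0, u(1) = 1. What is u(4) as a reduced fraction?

19647577/28580277

f(0) = -3, f(1) = 4. u(2) = 1 - 4·(1 - 0)/(4 - (-3)) = 3/7.
f(1) = 4, f(3/7) = -624/343. u(3) = (3/7) - (-624/343)·((3/7) - 1)/((-624/343) - 4) = 303/499.
f(3/7) = -624/343, f(303/499) = -70060224/124251499. u(4) = (303/499) - (-70060224/124251499)·((303/499) - (3/7))/((-70060224/124251499) - (-624/343)) = 19647577/28580277.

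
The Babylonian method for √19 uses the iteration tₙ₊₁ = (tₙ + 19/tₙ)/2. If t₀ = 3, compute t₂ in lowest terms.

t₁ = (3 + 19/3)/2 = 14/3.
t₂ = (14/3 + 19/(14/3))/2 = 367/84.

367/84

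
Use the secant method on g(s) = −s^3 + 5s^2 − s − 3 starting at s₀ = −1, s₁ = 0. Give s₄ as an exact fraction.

−3545493/5881607

g(−1) = 4, g(0) = −3. s₂ = 0 − (−3)·(0 − (−1))/((−3) − 4) = −3/7.
g(0) = −3, g(−3/7) = −540/343. s₃ = (−3/7) − (−540/343)·((−3/7) − 0)/((−540/343) − (−3)) = −147/163.
g(−3/7) = −540/343, g(−147/163) = 11701260/4330747. s₄ = (−147/163) − (11701260/4330747)·((−147/163) − (−3/7))/((11701260/4330747) − (−540/343)) = −3545493/5881607.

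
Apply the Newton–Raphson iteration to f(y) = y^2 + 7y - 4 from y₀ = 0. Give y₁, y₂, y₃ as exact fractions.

y₁ = 4/7, y₂ = 212/399, y₃ = 681748/1283583

f'(y) = 2y + 7.
f(0) = -4, f'(0) = 7, so y₁ = 0 - (-4)/7 = 4/7.
f(4/7) = 16/49, f'(4/7) = 57/7, so y₂ = (4/7) - (16/49)/(57/7) = 212/399.
f(212/399) = 256/159201, f'(212/399) = 3217/399, so y₃ = (212/399) - (256/159201)/(3217/399) = 681748/1283583.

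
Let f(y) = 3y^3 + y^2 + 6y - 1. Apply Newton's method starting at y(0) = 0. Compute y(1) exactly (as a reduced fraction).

1/6

f'(y) = 9y^2 + 2y + 6.
f(0) = -1, f'(0) = 6, so y(1) = 0 - (-1)/6 = 1/6.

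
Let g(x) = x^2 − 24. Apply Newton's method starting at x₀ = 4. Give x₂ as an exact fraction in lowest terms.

49/10

g'(x) = 2x.
g(4) = −8, g'(4) = 8, so x₁ = 4 − (−8)/8 = 5.
g(5) = 1, g'(5) = 10, so x₂ = 5 − 1/10 = 49/10.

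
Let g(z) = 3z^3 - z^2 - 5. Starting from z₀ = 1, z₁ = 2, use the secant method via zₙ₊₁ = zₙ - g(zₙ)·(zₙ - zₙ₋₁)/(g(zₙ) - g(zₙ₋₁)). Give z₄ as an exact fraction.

g(1) = -3, g(2) = 15. z₂ = 2 - 15·(2 - 1)/(15 - (-3)) = 7/6.
g(2) = 15, g(7/6) = -115/72. z₃ = (7/6) - (-115/72)·((7/6) - 2)/((-115/72) - 15) = 298/239.
g(7/6) = -115/72, g(298/239) = -10092975/13651919. z₄ = (298/239) - (-10092975/13651919)·((298/239) - (7/6))/((-10092975/13651919) - (-115/72)) = 9649798/7332839.

9649798/7332839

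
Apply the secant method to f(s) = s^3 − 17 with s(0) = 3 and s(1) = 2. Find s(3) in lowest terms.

4709/1813

f(3) = 10, f(2) = −9. s(2) = 2 − (−9)·(2 − 3)/((−9) − 10) = 47/19.
f(2) = −9, f(47/19) = −12780/6859. s(3) = (47/19) − (−12780/6859)·((47/19) − 2)/((−12780/6859) − (−9)) = 4709/1813.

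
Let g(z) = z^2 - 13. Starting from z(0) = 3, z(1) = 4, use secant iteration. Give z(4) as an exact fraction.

4799/1331

g(3) = -4, g(4) = 3. z(2) = 4 - 3·(4 - 3)/(3 - (-4)) = 25/7.
g(4) = 3, g(25/7) = -12/49. z(3) = (25/7) - (-12/49)·((25/7) - 4)/((-12/49) - 3) = 191/53.
g(25/7) = -12/49, g(191/53) = -36/2809. z(4) = (191/53) - (-36/2809)·((191/53) - (25/7))/((-36/2809) - (-12/49)) = 4799/1331.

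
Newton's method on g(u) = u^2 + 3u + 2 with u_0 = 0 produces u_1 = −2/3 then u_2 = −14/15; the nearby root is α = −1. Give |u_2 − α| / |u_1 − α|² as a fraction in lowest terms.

u_1 − α = −2/3 − (−1) = −2/3 + 1 = 1/3, so |u_1 − α| = 1/3.
u_2 − α = −14/15 − (−1) = −14/15 + 1 = 1/15, so |u_2 − α| = 1/15.
|u_1 − α|² = 1/9.
Ratio = (1/15) / (1/9) = 3/5.

3/5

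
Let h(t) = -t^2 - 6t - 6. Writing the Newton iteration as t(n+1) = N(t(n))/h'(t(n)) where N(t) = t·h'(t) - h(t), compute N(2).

h'(t) = -2t - 6.
N(t) = t·h'(t) - h(t) = t·(-2t - 6) - (-t^2 - 6t - 6) = -t^2 + 6.
N(2) = 2.

2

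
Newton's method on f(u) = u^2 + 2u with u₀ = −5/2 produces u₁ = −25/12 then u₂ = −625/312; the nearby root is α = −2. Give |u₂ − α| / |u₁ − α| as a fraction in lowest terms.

1/26

u₁ − α = −25/12 − (−2) = −25/12 + 2 = −1/12, so |u₁ − α| = 1/12.
u₂ − α = −625/312 − (−2) = −625/312 + 2 = −1/312, so |u₂ − α| = 1/312.
Ratio = (1/312) / (1/12) = 1/26.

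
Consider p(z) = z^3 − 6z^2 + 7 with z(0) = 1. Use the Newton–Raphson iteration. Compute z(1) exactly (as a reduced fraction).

11/9

p'(z) = 3z^2 − 12z.
p(1) = 2, p'(1) = −9, so z(1) = 1 − 2/(−9) = 11/9.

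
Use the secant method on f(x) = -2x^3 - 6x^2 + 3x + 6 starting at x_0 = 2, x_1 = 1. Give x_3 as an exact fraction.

13806/12965

f(2) = -28, f(1) = 1. x_2 = 1 - 1·(1 - 2)/(1 - (-28)) = 30/29.
f(1) = 1, f(30/29) = 11424/24389. x_3 = (30/29) - (11424/24389)·((30/29) - 1)/((11424/24389) - 1) = 13806/12965.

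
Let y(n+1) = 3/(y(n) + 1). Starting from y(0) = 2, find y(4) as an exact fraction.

15/11

y(1) = 3/(2 + 1) = 1.
y(2) = 3/(1 + 1) = 3/2.
y(3) = 3/(3/2 + 1) = 6/5.
y(4) = 3/(6/5 + 1) = 15/11.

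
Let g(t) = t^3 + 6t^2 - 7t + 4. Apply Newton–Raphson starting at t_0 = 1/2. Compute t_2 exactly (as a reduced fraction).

485/86

g'(t) = 3t^2 + 12t - 7.
g(1/2) = 17/8, g'(1/2) = -1/4, so t_1 = (1/2) - (17/8)/(-1/4) = 9.
g(9) = 1156, g'(9) = 344, so t_2 = 9 - 1156/344 = 485/86.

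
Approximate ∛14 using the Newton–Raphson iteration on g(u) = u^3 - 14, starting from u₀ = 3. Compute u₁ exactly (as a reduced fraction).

68/27

g'(u) = 3u^2.
g(3) = 13, g'(3) = 27, so u₁ = 3 - 13/27 = 68/27.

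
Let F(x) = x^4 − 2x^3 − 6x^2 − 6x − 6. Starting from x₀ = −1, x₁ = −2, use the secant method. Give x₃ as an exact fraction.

F(−1) = −3, F(−2) = 14. x₂ = (−2) − 14·((−2) − (−1))/(14 − (−3)) = −20/17.
F(−2) = 14, F(−20/17) = −173166/83521. x₃ = (−20/17) − (−173166/83521)·((−20/17) − (−2))/((−173166/83521) − 14) = −61499/47945.

−61499/47945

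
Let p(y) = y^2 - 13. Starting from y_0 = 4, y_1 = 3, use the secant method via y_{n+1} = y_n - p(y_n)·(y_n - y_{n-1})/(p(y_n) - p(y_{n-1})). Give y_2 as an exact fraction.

p(4) = 3, p(3) = -4. y_2 = 3 - (-4)·(3 - 4)/((-4) - 3) = 25/7.

25/7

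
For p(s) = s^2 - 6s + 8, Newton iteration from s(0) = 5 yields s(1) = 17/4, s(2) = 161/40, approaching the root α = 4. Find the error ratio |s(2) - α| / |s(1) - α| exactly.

s(1) - α = 17/4 - 4 = 1/4, so |s(1) - α| = 1/4.
s(2) - α = 161/40 - 4 = 1/40, so |s(2) - α| = 1/40.
Ratio = (1/40) / (1/4) = 1/10.

1/10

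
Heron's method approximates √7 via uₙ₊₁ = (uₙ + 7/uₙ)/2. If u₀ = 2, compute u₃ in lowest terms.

108497/41008

u₁ = (2 + 7/2)/2 = 11/4.
u₂ = (11/4 + 7/(11/4))/2 = 233/88.
u₃ = (233/88 + 7/(233/88))/2 = 108497/41008.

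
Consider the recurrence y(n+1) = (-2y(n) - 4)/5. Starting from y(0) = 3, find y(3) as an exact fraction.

y(1) = (-2·3 - 4)/5 = -2.
y(2) = (-2·(-2) - 4)/5 = 0.
y(3) = (-2·0 - 4)/5 = -4/5.

-4/5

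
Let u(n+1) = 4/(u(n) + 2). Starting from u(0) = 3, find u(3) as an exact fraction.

7/6

u(1) = 4/(3 + 2) = 4/5.
u(2) = 4/(4/5 + 2) = 10/7.
u(3) = 4/(10/7 + 2) = 7/6.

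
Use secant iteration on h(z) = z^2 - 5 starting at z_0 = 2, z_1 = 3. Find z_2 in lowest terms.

h(2) = -1, h(3) = 4. z_2 = 3 - 4·(3 - 2)/(4 - (-1)) = 11/5.

11/5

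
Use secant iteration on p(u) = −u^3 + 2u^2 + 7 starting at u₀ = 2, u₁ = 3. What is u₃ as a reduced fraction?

p(2) = 7, p(3) = −2. u₂ = 3 − (−2)·(3 − 2)/((−2) − 7) = 25/9.
p(3) = −2, p(25/9) = 728/729. u₃ = (25/9) − (728/729)·((25/9) − 3)/((728/729) − (−2)) = 3117/1093.

3117/1093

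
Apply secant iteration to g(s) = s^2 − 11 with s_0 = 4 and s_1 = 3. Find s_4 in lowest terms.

3373/1017

g(4) = 5, g(3) = −2. s_2 = 3 − (−2)·(3 − 4)/((−2) − 5) = 23/7.
g(3) = −2, g(23/7) = −10/49. s_3 = (23/7) − (−10/49)·((23/7) − 3)/((−10/49) − (−2)) = 73/22.
g(23/7) = −10/49, g(73/22) = 5/484. s_4 = (73/22) − (5/484)·((73/22) − (23/7))/((5/484) − (−10/49)) = 3373/1017.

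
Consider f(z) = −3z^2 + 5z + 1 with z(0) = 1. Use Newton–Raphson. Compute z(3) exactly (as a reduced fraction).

7564/3781

f'(z) = −6z + 5.
f(1) = 3, f'(1) = −1, so z(1) = 1 − 3/(−1) = 4.
f(4) = −27, f'(4) = −19, so z(2) = 4 − (−27)/(−19) = 49/19.
f(49/19) = −2187/361, f'(49/19) = −199/19, so z(3) = (49/19) − (−2187/361)/(−199/19) = 7564/3781.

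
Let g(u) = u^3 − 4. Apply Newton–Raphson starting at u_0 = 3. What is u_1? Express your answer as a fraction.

58/27

g'(u) = 3u^2.
g(3) = 23, g'(3) = 27, so u_1 = 3 − 23/27 = 58/27.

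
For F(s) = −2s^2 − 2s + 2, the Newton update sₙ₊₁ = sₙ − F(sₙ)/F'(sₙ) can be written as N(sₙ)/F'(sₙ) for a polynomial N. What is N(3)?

F'(s) = −4s − 2.
N(s) = s·F'(s) − F(s) = s·(−4s − 2) − (−2s^2 − 2s + 2) = −2s^2 − 2.
N(3) = −20.

−20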